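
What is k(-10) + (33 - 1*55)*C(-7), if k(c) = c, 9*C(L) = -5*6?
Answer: 190/3 ≈ 63.333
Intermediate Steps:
C(L) = -10/3 (C(L) = (-5*6)/9 = (1/9)*(-30) = -10/3)
k(-10) + (33 - 1*55)*C(-7) = -10 + (33 - 1*55)*(-10/3) = -10 + (33 - 55)*(-10/3) = -10 - 22*(-10/3) = -10 + 220/3 = 190/3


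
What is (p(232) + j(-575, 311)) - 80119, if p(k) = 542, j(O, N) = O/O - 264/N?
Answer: -24748400/311 ≈ -79577.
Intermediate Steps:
j(O, N) = 1 - 264/N
(p(232) + j(-575, 311)) - 80119 = (542 + (-264 + 311)/311) - 80119 = (542 + (1/311)*47) - 80119 = (542 + 47/311) - 80119 = 168609/311 - 80119 = -24748400/311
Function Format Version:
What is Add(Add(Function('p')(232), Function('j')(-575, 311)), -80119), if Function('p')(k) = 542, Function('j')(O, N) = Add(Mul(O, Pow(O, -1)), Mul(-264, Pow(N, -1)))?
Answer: Rational(-24748400, 311) ≈ -79577.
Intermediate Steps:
Function('j')(O, N) = Add(1, Mul(-264, Pow(N, -1)))
Add(Add(Function('p')(232), Function('j')(-575, 311)), -80119) = Add(Add(542, Mul(Pow(311, -1), Add(-264, 311))), -80119) = Add(Add(542, Mul(Rational(1, 311), 47)), -80119) = Add(Add(542, Rational(47, 311)), -80119) = Add(Rational(168609, 311), -80119) = Rational(-24748400, 311)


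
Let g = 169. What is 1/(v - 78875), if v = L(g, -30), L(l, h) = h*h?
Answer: -1/77975 ≈ -1.2825e-5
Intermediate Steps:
L(l, h) = h²
v = 900 (v = (-30)² = 900)
1/(v - 78875) = 1/(900 - 78875) = 1/(-77975) = -1/77975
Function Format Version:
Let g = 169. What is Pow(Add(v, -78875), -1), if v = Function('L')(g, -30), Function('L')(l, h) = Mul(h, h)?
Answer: Rational(-1, 77975) ≈ -1.2825e-5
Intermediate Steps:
Function('L')(l, h) = Pow(h, 2)
v = 900 (v = Pow(-30, 2) = 900)
Pow(Add(v, -78875), -1) = Pow(Add(900, -78875), -1) = Pow(-77975, -1) = Rational(-1, 77975)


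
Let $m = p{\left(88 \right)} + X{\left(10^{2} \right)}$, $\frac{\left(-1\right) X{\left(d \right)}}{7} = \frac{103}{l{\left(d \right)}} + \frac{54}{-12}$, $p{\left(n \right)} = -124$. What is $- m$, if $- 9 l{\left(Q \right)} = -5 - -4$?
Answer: $\frac{13163}{2} \approx 6581.5$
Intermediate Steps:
$l{\left(Q \right)} = \frac{1}{9}$ ($l{\left(Q \right)} = - \frac{-5 - -4}{9} = - \frac{-5 + 4}{9} = \left(- \frac{1}{9}\right) \left(-1\right) = \frac{1}{9}$)
$X{\left(d \right)} = - \frac{12915}{2}$ ($X{\left(d \right)} = - 7 \left(103 \frac{1}{\frac{1}{9}} + \frac{54}{-12}\right) = - 7 \left(103 \cdot 9 + 54 \left(- \frac{1}{12}\right)\right) = - 7 \left(927 - \frac{9}{2}\right) = \left(-7\right) \frac{1845}{2} = - \frac{12915}{2}$)
$m = - \frac{13163}{2}$ ($m = -124 - \frac{12915}{2} = - \frac{13163}{2} \approx -6581.5$)
$- m = \left(-1\right) \left(- \frac{13163}{2}\right) = \frac{13163}{2}$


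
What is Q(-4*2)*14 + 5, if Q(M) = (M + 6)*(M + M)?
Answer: 453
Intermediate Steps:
Q(M) = 2*M*(6 + M) (Q(M) = (6 + M)*(2*M) = 2*M*(6 + M))
Q(-4*2)*14 + 5 = (2*(-4*2)*(6 - 4*2))*14 + 5 = (2*(-8)*(6 - 8))*14 + 5 = (2*(-8)*(-2))*14 + 5 = 32*14 + 5 = 448 + 5 = 453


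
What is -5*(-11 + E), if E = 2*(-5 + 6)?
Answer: 45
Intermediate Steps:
E = 2 (E = 2*1 = 2)
-5*(-11 + E) = -5*(-11 + 2) = -5*(-9) = 45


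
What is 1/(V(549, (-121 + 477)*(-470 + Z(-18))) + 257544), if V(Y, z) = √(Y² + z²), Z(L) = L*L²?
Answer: -257544/4967017483609 + √5033346395545/4967017483609 ≈ 3.9983e-7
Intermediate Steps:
Z(L) = L³
1/(V(549, (-121 + 477)*(-470 + Z(-18))) + 257544) = 1/(√(549² + ((-121 + 477)*(-470 + (-18)³))²) + 257544) = 1/(√(301401 + (356*(-470 - 5832))²) + 257544) = 1/(√(301401 + (356*(-6302))²) + 257544) = 1/(√(301401 + (-2243512)²) + 257544) = 1/(√(301401 + 5033346094144) + 257544) = 1/(√5033346395545 + 257544) = 1/(257544 + √5033346395545)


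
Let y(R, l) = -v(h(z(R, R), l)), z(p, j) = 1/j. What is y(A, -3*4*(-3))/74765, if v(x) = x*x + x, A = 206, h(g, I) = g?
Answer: -207/3172727540 ≈ -6.5244e-8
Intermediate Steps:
v(x) = x + x**2 (v(x) = x**2 + x = x + x**2)
y(R, l) = -(1 + 1/R)/R
y(A, -3*4*(-3))/74765 = ((-1 - 1*206)/206**2)/74765 = ((-1 - 206)/42436)*(1/74765) = ((1/42436)*(-207))*(1/74765) = -207/42436*1/74765 = -207/3172727540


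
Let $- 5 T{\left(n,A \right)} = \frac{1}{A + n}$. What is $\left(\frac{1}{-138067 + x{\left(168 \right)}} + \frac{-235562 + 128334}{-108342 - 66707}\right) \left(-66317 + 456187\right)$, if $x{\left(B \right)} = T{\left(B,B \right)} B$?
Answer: $\frac{57718241575085260}{241685077879} \approx 2.3882 \cdot 10^{5}$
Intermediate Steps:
$T{\left(n,A \right)} = - \frac{1}{5 \left(A + n\right)}$
$x{\left(B \right)} = - \frac{1}{10}$ ($x{\left(B \right)} = - \frac{1}{5 B + 5 B} B = - \frac{1}{10 B} B = - \frac{1}{10}$)
$\left(\frac{1}{-138067 + x{\left(168 \right)}} + \frac{-235562 + 128334}{-108342 - 66707}\right) \left(-66317 + 456187\right) = \left(\frac{1}{-138067 - \frac{1}{10}} + \frac{-235562 + 128334}{-108342 - 66707}\right) \left(-66317 + 456187\right) = \left(\frac{1}{- \frac{1380671}{10}} - \frac{107228}{-175049}\right) 389870 = \left(- \frac{10}{1380671} - - \frac{107228}{175049}\right) 389870 = \left(- \frac{10}{1380671} + \frac{107228}{175049}\right) 389870 = \frac{148044839498}{241685077879} \cdot 389870 = \frac{57718241575085260}{241685077879}$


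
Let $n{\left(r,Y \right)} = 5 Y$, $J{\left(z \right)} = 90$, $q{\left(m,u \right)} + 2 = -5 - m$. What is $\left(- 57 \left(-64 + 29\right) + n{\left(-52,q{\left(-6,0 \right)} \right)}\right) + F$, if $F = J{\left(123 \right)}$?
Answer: $2080$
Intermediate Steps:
$q{\left(m,u \right)} = -7 - m$ ($q{\left(m,u \right)} = -2 - \left(5 + m\right) = -7 - m$)
$F = 90$
$\left(- 57 \left(-64 + 29\right) + n{\left(-52,q{\left(-6,0 \right)} \right)}\right) + F = \left(- 57 \left(-64 + 29\right) + 5 \left(-7 - -6\right)\right) + 90 = \left(\left(-57\right) \left(-35\right) + 5 \left(-7 + 6\right)\right) + 90 = \left(1995 + 5 \left(-1\right)\right) + 90 = \left(1995 - 5\right) + 90 = 1990 + 90 = 2080$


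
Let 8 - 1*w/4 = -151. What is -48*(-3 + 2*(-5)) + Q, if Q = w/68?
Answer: 10767/17 ≈ 633.35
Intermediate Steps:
w = 636 (w = 32 - 4*(-151) = 32 + 604 = 636)
Q = 159/17 (Q = 636/68 = 636*(1/68) = 159/17 ≈ 9.3529)
-48*(-3 + 2*(-5)) + Q = -48*(-3 + 2*(-5)) + 159/17 = -48*(-3 - 10) + 159/17 = -48*(-13) + 159/17 = 624 + 159/17 = 10767/17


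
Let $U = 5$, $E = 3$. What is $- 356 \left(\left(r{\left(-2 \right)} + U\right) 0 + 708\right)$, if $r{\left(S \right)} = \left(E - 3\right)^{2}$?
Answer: $-252048$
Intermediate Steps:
$r{\left(S \right)} = 0$ ($r{\left(S \right)} = \left(3 - 3\right)^{2} = 0^{2} = 0$)
$- 356 \left(\left(r{\left(-2 \right)} + U\right) 0 + 708\right) = - 356 \left(\left(0 + 5\right) 0 + 708\right) = - 356 \left(5 \cdot 0 + 708\right) = - 356 \left(0 + 708\right) = \left(-356\right) 708 = -252048$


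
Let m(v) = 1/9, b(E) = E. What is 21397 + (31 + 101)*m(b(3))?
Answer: 64235/3 ≈ 21412.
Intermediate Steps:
m(v) = ⅑
21397 + (31 + 101)*m(b(3)) = 21397 + (31 + 101)*(⅑) = 21397 + 132*(⅑) = 21397 + 44/3 = 64235/3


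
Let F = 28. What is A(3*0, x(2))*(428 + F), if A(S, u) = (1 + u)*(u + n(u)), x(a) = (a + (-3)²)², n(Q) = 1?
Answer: 6787104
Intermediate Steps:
x(a) = (9 + a)² (x(a) = (a + 9)² = (9 + a)²)
A(S, u) = (1 + u)² (A(S, u) = (1 + u)*(u + 1) = (1 + u)*(1 + u) = (1 + u)²)
A(3*0, x(2))*(428 + F) = (1 + ((9 + 2)²)² + 2*(9 + 2)²)*(428 + 28) = (1 + (11²)² + 2*11²)*456 = (1 + 121² + 2*121)*456 = (1 + 14641 + 242)*456 = 14884*456 = 6787104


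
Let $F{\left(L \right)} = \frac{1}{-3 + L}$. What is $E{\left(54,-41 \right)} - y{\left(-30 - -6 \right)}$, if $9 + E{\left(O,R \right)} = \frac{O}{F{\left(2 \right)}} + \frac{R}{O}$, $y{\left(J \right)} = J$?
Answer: $- \frac{2147}{54} \approx -39.759$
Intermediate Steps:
$E{\left(O,R \right)} = -9 - O + \frac{R}{O}$ ($E{\left(O,R \right)} = -9 + \left(\frac{O}{\frac{1}{-3 + 2}} + \frac{R}{O}\right) = -9 + \left(\frac{O}{\frac{1}{-1}} + \frac{R}{O}\right) = -9 + \left(\frac{O}{-1} + \frac{R}{O}\right) = -9 + \left(O \left(-1\right) + \frac{R}{O}\right) = -9 - \left(O - \frac{R}{O}\right) = -9 - O + \frac{R}{O}$)
$E{\left(54,-41 \right)} - y{\left(-30 - -6 \right)} = \left(-9 - 54 - \frac{41}{54}\right) - \left(-30 - -6\right) = \left(-9 - 54 - \frac{41}{54}\right) - \left(-30 + 6\right) = \left(-9 - 54 - \frac{41}{54}\right) - -24 = - \frac{3443}{54} + 24 = - \frac{2147}{54}$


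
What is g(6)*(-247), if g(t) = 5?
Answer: -1235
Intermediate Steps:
g(6)*(-247) = 5*(-247) = -1235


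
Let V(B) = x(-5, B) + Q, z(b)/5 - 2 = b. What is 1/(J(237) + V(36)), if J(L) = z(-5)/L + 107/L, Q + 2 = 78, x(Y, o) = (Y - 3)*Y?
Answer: 237/27584 ≈ 0.0085919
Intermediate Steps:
x(Y, o) = Y*(-3 + Y) (x(Y, o) = (-3 + Y)*Y = Y*(-3 + Y))
Q = 76 (Q = -2 + 78 = 76)
z(b) = 10 + 5*b
J(L) = 92/L (J(L) = (10 + 5*(-5))/L + 107/L = (10 - 25)/L + 107/L = -15/L + 107/L = 92/L)
V(B) = 116 (V(B) = -5*(-3 - 5) + 76 = -5*(-8) + 76 = 40 + 76 = 116)
1/(J(237) + V(36)) = 1/(92/237 + 116) = 1/(27584/237) = 237/27584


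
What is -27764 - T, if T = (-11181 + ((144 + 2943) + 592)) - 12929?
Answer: -7333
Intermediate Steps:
T = -20431 (T = (-11181 + (3087 + 592)) - 12929 = (-11181 + 3679) - 12929 = -7502 - 12929 = -20431)
-27764 - T = -27764 - 1*(-20431) = -27764 + 20431 = -7333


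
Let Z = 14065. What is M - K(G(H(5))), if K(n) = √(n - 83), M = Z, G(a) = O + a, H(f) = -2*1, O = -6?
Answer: 14065 - I*√91 ≈ 14065.0 - 9.5394*I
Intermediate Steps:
H(f) = -2
G(a) = -6 + a
M = 14065
K(n) = √(-83 + n)
M - K(G(H(5))) = 14065 - √(-83 + (-6 - 2)) = 14065 - √(-83 - 8) = 14065 - √(-91) = 14065 - I*√91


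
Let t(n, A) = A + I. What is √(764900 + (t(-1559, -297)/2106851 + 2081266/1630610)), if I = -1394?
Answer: 2*√564226202255894230914628243635/1717726154555 ≈ 874.59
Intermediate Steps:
t(n, A) = -1394 + A (t(n, A) = A - 1394 = -1394 + A)
√(764900 + (t(-1559, -297)/2106851 + 2081266/1630610)) = √(764900 + ((-1394 - 297)/2106851 + 2081266/1630610)) = √(764900 + (-1691*1/2106851 + 2081266*(1/1630610))) = √(764900 + (-1691/2106851 + 1040633/815305)) = √(764900 + 2191079995928/1717726154555) = √(1313890926699115428/1717726154555) = 2*√564226202255894230914628243635/1717726154555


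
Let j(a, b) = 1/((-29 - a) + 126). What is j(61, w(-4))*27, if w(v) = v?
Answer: 3/4 ≈ 0.75000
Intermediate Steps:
j(a, b) = 1/(97 - a)
j(61, w(-4))*27 = -1/(-97 + 61)*27 = -1/(-36)*27 = -1*(-1/36)*27 = (1/36)*27 = 3/4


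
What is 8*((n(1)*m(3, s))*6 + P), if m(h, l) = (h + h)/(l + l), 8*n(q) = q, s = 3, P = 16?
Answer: 134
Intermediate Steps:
n(q) = q/8
m(h, l) = h/l (m(h, l) = (2*h)/((2*l)) = (2*h)*(1/(2*l)) = h/l)
8*((n(1)*m(3, s))*6 + P) = 8*((((⅛)*1)*(3/3))*6 + 16) = 8*(((3*(⅓))/8)*6 + 16) = 8*(((⅛)*1)*6 + 16) = 8*((⅛)*6 + 16) = 8*(¾ + 16) = 8*(67/4) = 134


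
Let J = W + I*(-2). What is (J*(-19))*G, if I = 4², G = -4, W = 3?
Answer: -2204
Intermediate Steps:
I = 16
J = -29 (J = 3 + 16*(-2) = 3 - 32 = -29)
(J*(-19))*G = -29*(-19)*(-4) = 551*(-4) = -2204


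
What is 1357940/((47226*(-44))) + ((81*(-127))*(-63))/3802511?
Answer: -954226440469/1975351229346 ≈ -0.48307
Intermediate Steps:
1357940/((47226*(-44))) + ((81*(-127))*(-63))/3802511 = 1357940/(-2077944) - 10287*(-63)*(1/3802511) = 1357940*(-1/2077944) + 648081*(1/3802511) = -339485/519486 + 648081/3802511 = -954226440469/1975351229346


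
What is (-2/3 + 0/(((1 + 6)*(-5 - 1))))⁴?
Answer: 16/81 ≈ 0.19753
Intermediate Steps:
(-2/3 + 0/(((1 + 6)*(-5 - 1))))⁴ = (-2*⅓ + 0/((7*(-6))))⁴ = (-⅔ + 0/(-42))⁴ = (-⅔ + 0*(-1/42))⁴ = (-⅔ + 0)⁴ = (-⅔)⁴ = 16/81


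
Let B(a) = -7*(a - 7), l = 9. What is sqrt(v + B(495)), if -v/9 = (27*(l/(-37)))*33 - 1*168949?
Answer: 94*sqrt(235357)/37 ≈ 1232.5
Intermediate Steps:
v = 56332188/37 (v = -9*((27*(9/(-37)))*33 - 1*168949) = -9*((27*(9*(-1/37)))*33 - 168949) = -9*((27*(-9/37))*33 - 168949) = -9*(-243/37*33 - 168949) = -9*(-8019/37 - 168949) = -9*(-6259132/37) = 56332188/37 ≈ 1.5225e+6)
B(a) = 49 - 7*a (B(a) = -7*(-7 + a) = 49 - 7*a)
sqrt(v + B(495)) = sqrt(56332188/37 + (49 - 7*495)) = sqrt(56332188/37 + (49 - 3465)) = sqrt(56332188/37 - 3416) = sqrt(56205796/37) = 94*sqrt(235357)/37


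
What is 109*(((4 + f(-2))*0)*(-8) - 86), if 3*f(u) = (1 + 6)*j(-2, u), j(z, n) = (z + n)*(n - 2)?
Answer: -9374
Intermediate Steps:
j(z, n) = (-2 + n)*(n + z) (j(z, n) = (n + z)*(-2 + n) = (-2 + n)*(n + z))
f(u) = 28/3 - 28*u/3 + 7*u²/3 (f(u) = ((1 + 6)*(u² - 2*u - 2*(-2) + u*(-2)))/3 = (7*(u² - 2*u + 4 - 2*u))/3 = (7*(4 + u² - 4*u))/3 = (28 - 28*u + 7*u²)/3 = 28/3 - 28*u/3 + 7*u²/3)
109*(((4 + f(-2))*0)*(-8) - 86) = 109*(((4 + (28/3 - 28/3*(-2) + (7/3)*(-2)²))*0)*(-8) - 86) = 109*(((4 + (28/3 + 56/3 + (7/3)*4))*0)*(-8) - 86) = 109*(((4 + (28/3 + 56/3 + 28/3))*0)*(-8) - 86) = 109*(((4 + 112/3)*0)*(-8) - 86) = 109*(((124/3)*0)*(-8) - 86) = 109*(0*(-8) - 86) = 109*(0 - 86) = 109*(-86) = -9374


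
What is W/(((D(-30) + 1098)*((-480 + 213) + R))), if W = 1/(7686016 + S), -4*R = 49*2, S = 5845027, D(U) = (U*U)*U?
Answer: 1/102165233591619 ≈ 9.7881e-15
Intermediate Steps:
D(U) = U³ (D(U) = U²*U = U³)
R = -49/2 (R = -49*2/4 = -¼*98 = -49/2 ≈ -24.500)
W = 1/13531043 (W = 1/(7686016 + 5845027) = 1/13531043 ≈ 7.3904e-8)
W/(((D(-30) + 1098)*((-480 + 213) + R))) = 1/(13531043*((((-30)³ + 1098)*((-480 + 213) - 49/2)))) = 1/(13531043*(((-27000 + 1098)*(-267 - 49/2)))) = 1/(13531043*((-25902*(-583/2)))) = (1/13531043)/7550433 = (1/13531043)*(1/7550433) = 1/102165233591619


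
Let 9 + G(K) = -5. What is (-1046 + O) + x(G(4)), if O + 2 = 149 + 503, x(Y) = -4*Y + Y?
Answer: -354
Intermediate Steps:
G(K) = -14 (G(K) = -9 - 5 = -14)
x(Y) = -3*Y
O = 650 (O = -2 + (149 + 503) = -2 + 652 = 650)
(-1046 + O) + x(G(4)) = (-1046 + 650) - 3*(-14) = -396 + 42 = -354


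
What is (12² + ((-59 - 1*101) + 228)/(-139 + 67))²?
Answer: 6630625/324 ≈ 20465.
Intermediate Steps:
(12² + ((-59 - 1*101) + 228)/(-139 + 67))² = (144 + ((-59 - 101) + 228)/(-72))² = (144 + (-160 + 228)*(-1/72))² = (144 + 68*(-1/72))² = (144 - 17/18)² = (2575/18)² = 6630625/324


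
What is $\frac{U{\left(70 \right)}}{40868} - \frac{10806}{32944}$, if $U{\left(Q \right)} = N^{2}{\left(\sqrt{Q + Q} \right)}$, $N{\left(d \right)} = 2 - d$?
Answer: $- \frac{54609459}{168294424} - \frac{2 \sqrt{35}}{10217} \approx -0.32565$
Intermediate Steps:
$U{\left(Q \right)} = \left(2 - \sqrt{2} \sqrt{Q}\right)^{2}$ ($U{\left(Q \right)} = \left(2 - \sqrt{Q + Q}\right)^{2} = \left(2 - \sqrt{2 Q}\right)^{2} = \left(2 - \sqrt{2} \sqrt{Q}\right)^{2}$)
$\frac{U{\left(70 \right)}}{40868} - \frac{10806}{32944} = \frac{\left(-2 + \sqrt{2} \sqrt{70}\right)^{2}}{40868} - \frac{10806}{32944} = \left(-2 + 2 \sqrt{35}\right)^{2} \cdot \frac{1}{40868} - \frac{5403}{16472} = \frac{\left(-2 + 2 \sqrt{35}\right)^{2}}{40868} - \frac{5403}{16472} = - \frac{5403}{16472} + \frac{\left(-2 + 2 \sqrt{35}\right)^{2}}{40868}$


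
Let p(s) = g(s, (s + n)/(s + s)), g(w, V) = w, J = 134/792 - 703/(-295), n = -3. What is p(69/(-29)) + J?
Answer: 585857/3387780 ≈ 0.17293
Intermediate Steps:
J = 298153/116820 (J = 134*(1/792) - 703*(-1/295) = 67/396 + 703/295 = 298153/116820 ≈ 2.5522)
p(s) = s
p(69/(-29)) + J = 69/(-29) + 298153/116820 = 69*(-1/29) + 298153/116820 = -69/29 + 298153/116820 = 585857/3387780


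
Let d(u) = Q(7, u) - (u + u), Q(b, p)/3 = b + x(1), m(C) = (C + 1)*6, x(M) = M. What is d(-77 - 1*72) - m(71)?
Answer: -110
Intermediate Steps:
m(C) = 6 + 6*C (m(C) = (1 + C)*6 = 6 + 6*C)
Q(b, p) = 3 + 3*b (Q(b, p) = 3*(b + 1) = 3*(1 + b) = 3 + 3*b)
d(u) = 24 - 2*u (d(u) = (3 + 3*7) - (u + u) = (3 + 21) - 2*u = 24 - 2*u)
d(-77 - 1*72) - m(71) = (24 - 2*(-77 - 1*72)) - (6 + 6*71) = (24 - 2*(-77 - 72)) - (6 + 426) = (24 - 2*(-149)) - 1*432 = (24 + 298) - 432 = 322 - 432 = -110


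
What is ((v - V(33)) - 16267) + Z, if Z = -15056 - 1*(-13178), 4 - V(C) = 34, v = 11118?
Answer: -6997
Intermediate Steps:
V(C) = -30 (V(C) = 4 - 1*34 = 4 - 34 = -30)
Z = -1878 (Z = -15056 + 13178 = -1878)
((v - V(33)) - 16267) + Z = ((11118 - 1*(-30)) - 16267) - 1878 = ((11118 + 30) - 16267) - 1878 = (11148 - 16267) - 1878 = -5119 - 1878 = -6997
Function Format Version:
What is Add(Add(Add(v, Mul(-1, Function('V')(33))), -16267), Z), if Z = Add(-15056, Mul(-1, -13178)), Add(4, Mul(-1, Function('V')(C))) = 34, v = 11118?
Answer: -6997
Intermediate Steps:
Function('V')(C) = -30 (Function('V')(C) = Add(4, Mul(-1, 34)) = Add(4, -34) = -30)
Z = -1878 (Z = Add(-15056, 13178) = -1878)
Add(Add(Add(v, Mul(-1, Function('V')(33))), -16267), Z) = Add(Add(Add(11118, Mul(-1, -30)), -16267), -1878) = Add(Add(Add(11118, 30), -16267), -1878) = Add(Add(11148, -16267), -1878) = Add(-5119, -1878) = -6997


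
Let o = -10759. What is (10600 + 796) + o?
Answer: 637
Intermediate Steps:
(10600 + 796) + o = (10600 + 796) - 10759 = 11396 - 10759 = 637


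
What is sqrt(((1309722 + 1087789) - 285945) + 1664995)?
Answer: sqrt(3776561) ≈ 1943.3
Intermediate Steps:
sqrt(((1309722 + 1087789) - 285945) + 1664995) = sqrt((2397511 - 285945) + 1664995) = sqrt(2111566 + 1664995) = sqrt(3776561)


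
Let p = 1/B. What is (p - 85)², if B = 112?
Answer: 90611361/12544 ≈ 7223.5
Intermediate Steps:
p = 1/112 ≈ 0.0089286
(p - 85)² = (1/112 - 85)² = (-9519/112)² = 90611361/12544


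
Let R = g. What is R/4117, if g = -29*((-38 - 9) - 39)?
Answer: 2494/4117 ≈ 0.60578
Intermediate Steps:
g = 2494 (g = -29*(-47 - 39) = -29*(-86) = 2494)
R = 2494
R/4117 = 2494/4117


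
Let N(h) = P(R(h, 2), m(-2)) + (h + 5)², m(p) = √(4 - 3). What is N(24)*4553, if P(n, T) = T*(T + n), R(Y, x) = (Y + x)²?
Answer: 6911454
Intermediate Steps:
m(p) = 1 (m(p) = √1 = 1)
N(h) = 1 + (2 + h)² + (5 + h)² (N(h) = 1*(1 + (h + 2)²) + (h + 5)² = 1*(1 + (2 + h)²) + (5 + h)² = (1 + (2 + h)²) + (5 + h)² = 1 + (2 + h)² + (5 + h)²)
N(24)*4553 = (30 + 2*24² + 14*24)*4553 = (30 + 2*576 + 336)*4553 = (30 + 1152 + 336)*4553 = 1518*4553 = 6911454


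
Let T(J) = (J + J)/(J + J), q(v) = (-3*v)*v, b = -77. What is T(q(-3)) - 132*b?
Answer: 10165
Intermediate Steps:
q(v) = -3*v**2
T(J) = 1 (T(J) = (2*J)/((2*J)) = (2*J)*(1/(2*J)) = 1)
T(q(-3)) - 132*b = 1 - 132*(-77) = 1 + 10164 = 10165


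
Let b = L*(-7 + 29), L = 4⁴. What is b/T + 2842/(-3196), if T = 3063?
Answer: 4647413/4894674 ≈ 0.94948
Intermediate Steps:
L = 256
b = 5632 (b = 256*(-7 + 29) = 256*22 = 5632)
b/T + 2842/(-3196) = 5632/3063 + 2842/(-3196) = 5632*(1/3063) + 2842*(-1/3196) = 5632/3063 - 1421/1598 = 4647413/4894674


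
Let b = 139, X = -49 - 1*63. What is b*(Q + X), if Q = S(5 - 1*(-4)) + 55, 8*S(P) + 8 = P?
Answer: -63245/8 ≈ -7905.6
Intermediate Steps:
S(P) = -1 + P/8
X = -112 (X = -49 - 63 = -112)
Q = 441/8 (Q = (-1 + (5 - 1*(-4))/8) + 55 = (-1 + (5 + 4)/8) + 55 = (-1 + (1/8)*9) + 55 = (-1 + 9/8) + 55 = 1/8 + 55 = 441/8 ≈ 55.125)
b*(Q + X) = 139*(441/8 - 112) = 139*(-455/8) = -63245/8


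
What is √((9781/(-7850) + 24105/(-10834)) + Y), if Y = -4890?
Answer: I*√88485884642297819/4252345 ≈ 69.953*I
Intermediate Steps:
√((9781/(-7850) + 24105/(-10834)) + Y) = √((9781/(-7850) + 24105/(-10834)) - 4890) = √((9781*(-1/7850) + 24105*(-1/10834)) - 4890) = √((-9781/7850 - 24105/10834) - 4890) = √(-73797901/21261725 - 4890) = √(-104043633151/21261725) = I*√88485884642297819/4252345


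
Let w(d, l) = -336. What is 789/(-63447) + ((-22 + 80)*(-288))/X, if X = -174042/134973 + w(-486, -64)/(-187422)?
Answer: 9194139865651549/708751484657 ≈ 12972.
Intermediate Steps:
X = -201073758/156153763 (X = -174042/134973 - 336/(-187422) = -174042*1/134973 - 336*(-1/187422) = -6446/4999 + 56/31237 = -201073758/156153763 ≈ -1.2877)
789/(-63447) + ((-22 + 80)*(-288))/X = 789/(-63447) + ((-22 + 80)*(-288))/(-201073758/156153763) = 789*(-1/63447) + (58*(-288))*(-156153763/201073758) = -263/21149 - 16704*(-156153763/201073758) = -263/21149 + 434732076192/33512293 = 9194139865651549/708751484657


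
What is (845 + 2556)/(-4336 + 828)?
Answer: -3401/3508 ≈ -0.96950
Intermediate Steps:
(845 + 2556)/(-4336 + 828) = 3401/(-3508) = 3401*(-1/3508) = -3401/3508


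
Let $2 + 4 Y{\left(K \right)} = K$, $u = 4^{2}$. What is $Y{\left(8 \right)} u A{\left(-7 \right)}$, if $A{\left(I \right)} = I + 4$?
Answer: $-72$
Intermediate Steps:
$u = 16$
$Y{\left(K \right)} = - \frac{1}{2} + \frac{K}{4}$
$A{\left(I \right)} = 4 + I$
$Y{\left(8 \right)} u A{\left(-7 \right)} = \left(- \frac{1}{2} + \frac{1}{4} \cdot 8\right) 16 \left(4 - 7\right) = \left(- \frac{1}{2} + 2\right) 16 \left(-3\right) = \frac{3}{2} \cdot 16 \left(-3\right) = 24 \left(-3\right) = -72$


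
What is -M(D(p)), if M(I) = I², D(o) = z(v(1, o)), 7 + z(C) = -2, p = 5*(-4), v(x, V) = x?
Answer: -81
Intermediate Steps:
p = -20
z(C) = -9 (z(C) = -7 - 2 = -9)
D(o) = -9
-M(D(p)) = -1*(-9)² = -1*81 = -81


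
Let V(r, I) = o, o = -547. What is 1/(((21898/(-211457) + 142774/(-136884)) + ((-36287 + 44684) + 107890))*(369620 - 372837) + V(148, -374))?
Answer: -14472539994/5414063420398980869 ≈ -2.6731e-9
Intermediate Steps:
V(r, I) = -547
1/(((21898/(-211457) + 142774/(-136884)) + ((-36287 + 44684) + 107890))*(369620 - 372837) + V(148, -374)) = 1/(((21898/(-211457) + 142774/(-136884)) + ((-36287 + 44684) + 107890))*(369620 - 372837) - 547) = 1/(((21898*(-1/211457) + 142774*(-1/136884)) + (8397 + 107890))*(-3217) - 547) = 1/(((-21898/211457 - 71387/68442) + 116287)*(-3217) - 547) = 1/((-16594023775/14472539994 + 116287)*(-3217) - 547) = 1/((1682951664258503/14472539994)*(-3217) - 547) = 1/(-5414055503919604151/14472539994 - 547) = 1/(-5414063420398980869/14472539994) = -14472539994/5414063420398980869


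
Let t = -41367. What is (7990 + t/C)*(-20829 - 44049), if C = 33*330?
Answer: -28497082513/55 ≈ -5.1813e+8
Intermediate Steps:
C = 10890
(7990 + t/C)*(-20829 - 44049) = (7990 - 41367/10890)*(-20829 - 44049) = (7990 - 41367*1/10890)*(-64878) = (7990 - 13789/3630)*(-64878) = (28989911/3630)*(-64878) = -28497082513/55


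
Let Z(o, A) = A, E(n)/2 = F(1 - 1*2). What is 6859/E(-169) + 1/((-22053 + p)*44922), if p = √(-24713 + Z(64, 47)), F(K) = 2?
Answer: 24976180077365473/14565493557300 - I*√24666/21848240335950 ≈ 1714.8 - 7.1884e-12*I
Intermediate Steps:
E(n) = 4 (E(n) = 2*2 = 4)
p = I*√24666 (p = √(-24713 + 47) = √(-24666) = I*√24666 ≈ 157.05*I)
6859/E(-169) + 1/((-22053 + p)*44922) = 6859/4 + 1/(-22053 + I*√24666*44922) = 6859*(¼) + (1/44922)/(-22053 + I*√24666) = 6859/4 + 1/(44922*(-22053 + I*√24666))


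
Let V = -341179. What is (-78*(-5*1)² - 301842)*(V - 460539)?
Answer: 243555514656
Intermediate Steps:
(-78*(-5*1)² - 301842)*(V - 460539) = (-78*(-5*1)² - 301842)*(-341179 - 460539) = (-78*(-5)² - 301842)*(-801718) = (-78*25 - 301842)*(-801718) = (-1950 - 301842)*(-801718) = -303792*(-801718) = 243555514656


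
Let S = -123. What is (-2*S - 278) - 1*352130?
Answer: -352162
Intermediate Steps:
(-2*S - 278) - 1*352130 = (-2*(-123) - 278) - 1*352130 = (246 - 278) - 352130 = -32 - 352130 = -352162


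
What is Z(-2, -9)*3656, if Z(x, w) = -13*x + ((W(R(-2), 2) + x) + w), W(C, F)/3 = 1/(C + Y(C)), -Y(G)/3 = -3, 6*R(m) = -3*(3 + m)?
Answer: 954216/17 ≈ 56130.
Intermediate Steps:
R(m) = -3/2 - m/2 (R(m) = (-3*(3 + m))/6 = (-9 - 3*m)/6 = -3/2 - m/2)
Y(G) = 9 (Y(G) = -3*(-3) = 9)
W(C, F) = 3/(9 + C) (W(C, F) = 3/(C + 9) = 3/(9 + C))
Z(x, w) = 6/17 + w - 12*x (Z(x, w) = -13*x + ((3/(9 + (-3/2 - ½*(-2))) + x) + w) = -13*x + ((3/(9 + (-3/2 + 1)) + x) + w) = -13*x + ((3/(9 - ½) + x) + w) = -13*x + ((3/(17/2) + x) + w) = -13*x + ((3*(2/17) + x) + w) = -13*x + ((6/17 + x) + w) = -13*x + (6/17 + w + x) = 6/17 + w - 12*x)
Z(-2, -9)*3656 = (6/17 - 9 - 12*(-2))*3656 = (6/17 - 9 + 24)*3656 = (261/17)*3656 = 954216/17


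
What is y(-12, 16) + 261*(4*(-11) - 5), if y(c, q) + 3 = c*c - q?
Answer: -12664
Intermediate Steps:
y(c, q) = -3 + c² - q (y(c, q) = -3 + (c*c - q) = -3 + (c² - q) = -3 + c² - q)
y(-12, 16) + 261*(4*(-11) - 5) = (-3 + (-12)² - 1*16) + 261*(4*(-11) - 5) = (-3 + 144 - 16) + 261*(-44 - 5) = 125 + 261*(-49) = 125 - 12789 = -12664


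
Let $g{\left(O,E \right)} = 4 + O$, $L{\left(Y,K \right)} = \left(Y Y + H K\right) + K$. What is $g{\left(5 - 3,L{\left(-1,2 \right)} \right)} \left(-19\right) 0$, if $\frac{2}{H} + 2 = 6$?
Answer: $0$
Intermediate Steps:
$H = \frac{1}{2}$ ($H = \frac{2}{-2 + 6} = \frac{2}{4} = 2 \cdot \frac{1}{4} = \frac{1}{2} \approx 0.5$)
$L{\left(Y,K \right)} = Y^{2} + \frac{3 K}{2}$ ($L{\left(Y,K \right)} = \left(Y Y + \frac{K}{2}\right) + K = \left(Y^{2} + \frac{K}{2}\right) + K = Y^{2} + \frac{3 K}{2}$)
$g{\left(5 - 3,L{\left(-1,2 \right)} \right)} \left(-19\right) 0 = \left(4 + \left(5 - 3\right)\right) \left(-19\right) 0 = \left(4 + 2\right) \left(-19\right) 0 = 6 \left(-19\right) 0 = \left(-114\right) 0 = 0$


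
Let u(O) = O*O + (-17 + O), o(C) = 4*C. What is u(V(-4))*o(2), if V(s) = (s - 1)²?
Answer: 5064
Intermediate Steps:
V(s) = (-1 + s)²
u(O) = -17 + O + O² (u(O) = O² + (-17 + O) = -17 + O + O²)
u(V(-4))*o(2) = (-17 + (-1 - 4)² + ((-1 - 4)²)²)*(4*2) = (-17 + (-5)² + ((-5)²)²)*8 = (-17 + 25 + 25²)*8 = (-17 + 25 + 625)*8 = 633*8 = 5064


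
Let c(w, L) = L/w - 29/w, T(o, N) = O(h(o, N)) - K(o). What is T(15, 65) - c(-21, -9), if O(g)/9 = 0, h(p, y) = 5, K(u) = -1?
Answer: -17/21 ≈ -0.80952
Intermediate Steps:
O(g) = 0 (O(g) = 9*0 = 0)
T(o, N) = 1 (T(o, N) = 0 - 1*(-1) = 0 + 1 = 1)
c(w, L) = -29/w + L/w
T(15, 65) - c(-21, -9) = 1 - (-29 - 9)/(-21) = 1 - (-1)*(-38)/21 = 1 - 1*38/21 = 1 - 38/21 = -17/21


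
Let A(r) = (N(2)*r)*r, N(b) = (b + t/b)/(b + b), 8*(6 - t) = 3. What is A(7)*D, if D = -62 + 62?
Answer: 0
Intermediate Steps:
t = 45/8 (t = 6 - ⅛*3 = 6 - 3/8 = 45/8 ≈ 5.6250)
D = 0
N(b) = (b + 45/(8*b))/(2*b) (N(b) = (b + 45/(8*b))/(b + b) = (b + 45/(8*b))/((2*b)) = (b + 45/(8*b))*(1/(2*b)) = (b + 45/(8*b))/(2*b))
A(r) = 77*r²/64 (A(r) = ((½ + (45/16)/2²)*r)*r = ((½ + (45/16)*(¼))*r)*r = ((½ + 45/64)*r)*r = (77*r/64)*r = 77*r²/64)
A(7)*D = ((77/64)*7²)*0 = ((77/64)*49)*0 = (3773/64)*0 = 0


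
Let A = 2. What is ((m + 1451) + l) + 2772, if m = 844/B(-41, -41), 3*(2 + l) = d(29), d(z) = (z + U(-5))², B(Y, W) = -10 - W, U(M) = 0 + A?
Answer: 424876/93 ≈ 4568.6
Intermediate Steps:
U(M) = 2 (U(M) = 0 + 2 = 2)
d(z) = (2 + z)² (d(z) = (z + 2)² = (2 + z)²)
l = 955/3 (l = -2 + (2 + 29)²/3 = -2 + (⅓)*31² = -2 + (⅓)*961 = -2 + 961/3 = 955/3 ≈ 318.33)
m = 844/31 (m = 844/(-10 - 1*(-41)) = 844/(-10 + 41) = 844/31 ≈ 27.226)
((m + 1451) + l) + 2772 = ((844/31 + 1451) + 955/3) + 2772 = (45825/31 + 955/3) + 2772 = 167080/93 + 2772 = 424876/93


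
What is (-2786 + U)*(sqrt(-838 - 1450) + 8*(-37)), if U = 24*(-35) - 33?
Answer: 1083064 - 14636*I*sqrt(143) ≈ 1.0831e+6 - 1.7502e+5*I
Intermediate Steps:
U = -873 (U = -840 - 33 = -873)
(-2786 + U)*(sqrt(-838 - 1450) + 8*(-37)) = (-2786 - 873)*(sqrt(-838 - 1450) + 8*(-37)) = -3659*(sqrt(-2288) - 296) = -3659*(4*I*sqrt(143) - 296) = -3659*(-296 + 4*I*sqrt(143)) = 1083064 - 14636*I*sqrt(143)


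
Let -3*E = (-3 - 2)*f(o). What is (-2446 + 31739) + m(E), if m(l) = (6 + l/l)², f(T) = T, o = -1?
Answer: 29342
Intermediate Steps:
E = -5/3 (E = -(-3 - 2)*(-1)/3 = -(-5)*(-1)/3 = -⅓*5 = -5/3 ≈ -1.6667)
m(l) = 49 (m(l) = (6 + 1)² = 7² = 49)
(-2446 + 31739) + m(E) = (-2446 + 31739) + 49 = 29293 + 49 = 29342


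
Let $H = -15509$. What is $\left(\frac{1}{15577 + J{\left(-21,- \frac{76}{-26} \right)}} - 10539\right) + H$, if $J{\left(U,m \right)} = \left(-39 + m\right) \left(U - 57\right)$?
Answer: $- \frac{479048767}{18391} \approx -26048.0$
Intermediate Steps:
$J{\left(U,m \right)} = \left(-57 + U\right) \left(-39 + m\right)$ ($J{\left(U,m \right)} = \left(-39 + m\right) \left(-57 + U\right) = \left(-57 + U\right) \left(-39 + m\right)$)
$\left(\frac{1}{15577 + J{\left(-21,- \frac{76}{-26} \right)}} - 10539\right) + H = \left(\frac{1}{15577 - \left(-3042 + 78 \left(-76\right) \frac{1}{-26}\right)} - 10539\right) - 15509 = \left(\frac{1}{15577 + \left(2223 - 57 \left(\left(-76\right) \left(- \frac{1}{26}\right)\right) + 819 - 21 \left(\left(-76\right) \left(- \frac{1}{26}\right)\right)\right)} - 10539\right) - 15509 = \left(\frac{1}{15577 + \left(2223 - \frac{2166}{13} + 819 - \frac{798}{13}\right)} - 10539\right) - 15509 = \left(\frac{1}{15577 + 2814} - 10539\right) - 15509 = \left(\frac{1}{18391} - 10539\right) - 15509 = - \frac{193822748}{18391} - 15509 = - \frac{479048767}{18391}$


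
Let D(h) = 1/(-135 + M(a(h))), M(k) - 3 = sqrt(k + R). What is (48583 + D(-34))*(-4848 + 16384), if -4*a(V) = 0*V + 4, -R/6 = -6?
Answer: 9745724180080/17389 - 11536*sqrt(35)/17389 ≈ 5.6045e+8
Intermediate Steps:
R = 36 (R = -6*(-6) = 36)
a(V) = -1 (a(V) = -(0*V + 4)/4 = -(0 + 4)/4 = -1/4*4 = -1)
M(k) = 3 + sqrt(36 + k) (M(k) = 3 + sqrt(k + 36) = 3 + sqrt(36 + k))
D(h) = 1/(-132 + sqrt(35)) (D(h) = 1/(-135 + (3 + sqrt(36 - 1))) = 1/(-135 + (3 + sqrt(35))) = 1/(-132 + sqrt(35)))
(48583 + D(-34))*(-4848 + 16384) = (48583 + (-132/17389 - sqrt(35)/17389))*(-4848 + 16384) = (844809655/17389 - sqrt(35)/17389)*11536 = 9745724180080/17389 - 11536*sqrt(35)/17389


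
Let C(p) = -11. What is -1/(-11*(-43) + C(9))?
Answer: -1/462 ≈ -0.0021645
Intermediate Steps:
-1/(-11*(-43) + C(9)) = -1/(-11*(-43) - 11) = -1/(473 - 11) = -1/462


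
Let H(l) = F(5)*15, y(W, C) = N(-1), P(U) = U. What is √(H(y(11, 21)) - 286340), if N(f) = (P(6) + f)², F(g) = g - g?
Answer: 2*I*√71585 ≈ 535.11*I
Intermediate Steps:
F(g) = 0
N(f) = (6 + f)²
y(W, C) = 25 (y(W, C) = (6 - 1)² = 5² = 25)
H(l) = 0 (H(l) = 0*15 = 0)
√(H(y(11, 21)) - 286340) = √(0 - 286340) = √(-286340) = 2*I*√71585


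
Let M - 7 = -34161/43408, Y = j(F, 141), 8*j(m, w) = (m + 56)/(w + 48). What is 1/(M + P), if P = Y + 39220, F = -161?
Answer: 390672/15324555965 ≈ 2.5493e-5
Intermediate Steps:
j(m, w) = (56 + m)/(8*(48 + w)) (j(m, w) = ((m + 56)/(w + 48))/8 = ((56 + m)/(48 + w))/8 = (56 + m)/(8*(48 + w)))
Y = -5/72 (Y = (56 - 161)/(8*(48 + 141)) = (⅛)*(-105)/189 = (⅛)*(1/189)*(-105) = -5/72 ≈ -0.069444)
M = 269695/43408 (M = 7 - 34161/43408 = 269695/43408 ≈ 6.2130)
P = 2823835/72 (P = -5/72 + 39220 = 2823835/72 ≈ 39220.)
1/(M + P) = 1/(269695/43408 + 2823835/72) = 1/(15324555965/390672) = 390672/15324555965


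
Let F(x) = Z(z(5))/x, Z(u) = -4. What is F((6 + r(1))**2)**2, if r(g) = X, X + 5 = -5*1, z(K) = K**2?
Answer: 1/16 ≈ 0.062500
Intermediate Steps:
X = -10 (X = -5 - 5*1 = -5 - 5 = -10)
r(g) = -10
F(x) = -4/x
F((6 + r(1))**2)**2 = (-4/(6 - 10)**2)**2 = (-4/((-4)**2))**2 = (-4/16)**2 = (-4*1/16)**2 = (-1/4)**2 = 1/16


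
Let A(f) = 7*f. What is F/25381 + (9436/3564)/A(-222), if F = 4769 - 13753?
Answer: -1785606565/5020412562 ≈ -0.35567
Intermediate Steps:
F = -8984
F/25381 + (9436/3564)/A(-222) = -8984/25381 + (9436/3564)/((7*(-222))) = -8984*1/25381 + (9436*(1/3564))/(-1554) = -8984/25381 + (2359/891)*(-1/1554) = -8984/25381 - 337/197802 = -1785606565/5020412562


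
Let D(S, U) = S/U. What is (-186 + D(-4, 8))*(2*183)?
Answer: -68259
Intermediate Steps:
(-186 + D(-4, 8))*(2*183) = (-186 - 4/8)*(2*183) = (-186 - 4*⅛)*366 = (-186 - ½)*366 = -373/2*366 = -68259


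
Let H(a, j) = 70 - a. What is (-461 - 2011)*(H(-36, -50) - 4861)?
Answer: 11754360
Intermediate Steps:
(-461 - 2011)*(H(-36, -50) - 4861) = (-461 - 2011)*((70 - 1*(-36)) - 4861) = -2472*((70 + 36) - 4861) = -2472*(106 - 4861) = -2472*(-4755) = 11754360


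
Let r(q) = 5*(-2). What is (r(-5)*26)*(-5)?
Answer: 1300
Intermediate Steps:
r(q) = -10
(r(-5)*26)*(-5) = -10*26*(-5) = -260*(-5) = 1300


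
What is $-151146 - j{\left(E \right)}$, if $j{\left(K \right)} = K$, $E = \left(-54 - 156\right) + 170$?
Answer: $-151106$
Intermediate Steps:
$E = -40$ ($E = -210 + 170 = -40$)
$-151146 - j{\left(E \right)} = -151146 - -40 = -151146 + 40 = -151106$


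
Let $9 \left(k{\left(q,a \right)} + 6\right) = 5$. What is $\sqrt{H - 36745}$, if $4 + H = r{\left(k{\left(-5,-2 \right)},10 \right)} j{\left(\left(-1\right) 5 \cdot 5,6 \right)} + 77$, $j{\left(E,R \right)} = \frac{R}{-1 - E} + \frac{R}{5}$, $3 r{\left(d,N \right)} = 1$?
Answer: $\frac{i \sqrt{33004365}}{30} \approx 191.5 i$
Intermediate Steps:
$k{\left(q,a \right)} = - \frac{49}{9}$ ($k{\left(q,a \right)} = -6 + \frac{1}{9} \cdot 5 = -6 + \frac{5}{9} = - \frac{49}{9}$)
$r{\left(d,N \right)} = \frac{1}{3}$ ($r{\left(d,N \right)} = \frac{1}{3} \cdot 1 = \frac{1}{3}$)
$j{\left(E,R \right)} = \frac{R}{5} + \frac{R}{-1 - E}$ ($j{\left(E,R \right)} = \frac{R}{-1 - E} + R \frac{1}{5} = \frac{R}{-1 - E} + \frac{R}{5} = \frac{R}{5} + \frac{R}{-1 - E}$)
$H = \frac{4409}{60}$ ($H = -4 + \left(\frac{\frac{1}{5} \cdot 6 \frac{1}{1 + \left(-1\right) 5 \cdot 5} \left(-4 + \left(-1\right) 5 \cdot 5\right)}{3} + 77\right) = -4 + \left(\frac{\frac{1}{5} \cdot 6 \frac{1}{1 - 25} \left(-4 - 25\right)}{3} + 77\right) = -4 + \left(\frac{\frac{1}{5} \cdot 6 \frac{1}{-24} \left(-29\right)}{3} + 77\right) = -4 + \left(\frac{\frac{1}{5} \cdot 6 \left(- \frac{1}{24}\right) \left(-29\right)}{3} + 77\right) = -4 + \left(\frac{1}{3} \cdot \frac{29}{20} + 77\right) = -4 + \left(\frac{29}{60} + 77\right) = -4 + \frac{4649}{60} = \frac{4409}{60} \approx 73.483$)
$\sqrt{H - 36745} = \sqrt{\frac{4409}{60} - 36745} = \sqrt{- \frac{2200291}{60}} = \frac{i \sqrt{33004365}}{30}$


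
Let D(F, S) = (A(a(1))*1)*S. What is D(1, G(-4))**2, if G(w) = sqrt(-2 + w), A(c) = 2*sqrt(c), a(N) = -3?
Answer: 72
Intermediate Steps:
D(F, S) = 2*I*S*sqrt(3) (D(F, S) = ((2*sqrt(-3))*1)*S = ((2*(I*sqrt(3)))*1)*S = ((2*I*sqrt(3))*1)*S = (2*I*sqrt(3))*S = 2*I*S*sqrt(3))
D(1, G(-4))**2 = (2*I*sqrt(-2 - 4)*sqrt(3))**2 = (2*I*sqrt(-6)*sqrt(3))**2 = (2*I*(I*sqrt(6))*sqrt(3))**2 = (-6*sqrt(2))**2 = 72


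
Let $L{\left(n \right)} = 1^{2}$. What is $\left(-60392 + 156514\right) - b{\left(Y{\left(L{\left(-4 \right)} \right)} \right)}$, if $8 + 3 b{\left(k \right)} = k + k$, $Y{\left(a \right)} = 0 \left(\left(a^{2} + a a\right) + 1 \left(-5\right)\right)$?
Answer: $\frac{288374}{3} \approx 96125.0$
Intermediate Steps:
$L{\left(n \right)} = 1$
$Y{\left(a \right)} = 0$ ($Y{\left(a \right)} = 0 \left(\left(a^{2} + a^{2}\right) - 5\right) = 0 \left(2 a^{2} - 5\right) = 0 \left(-5 + 2 a^{2}\right) = 0$)
$b{\left(k \right)} = - \frac{8}{3} + \frac{2 k}{3}$ ($b{\left(k \right)} = - \frac{8}{3} + \frac{k + k}{3} = - \frac{8}{3} + \frac{2 k}{3}$)
$\left(-60392 + 156514\right) - b{\left(Y{\left(L{\left(-4 \right)} \right)} \right)} = \left(-60392 + 156514\right) - \left(- \frac{8}{3} + \frac{2}{3} \cdot 0\right) = 96122 - \left(- \frac{8}{3} + 0\right) = 96122 - - \frac{8}{3} = 96122 + \frac{8}{3} = \frac{288374}{3}$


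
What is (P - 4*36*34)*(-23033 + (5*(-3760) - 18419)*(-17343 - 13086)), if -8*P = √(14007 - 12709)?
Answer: -5544788142528 - 566256959*√1298/4 ≈ -5.5499e+12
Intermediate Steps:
P = -√1298/8 (P = -√(14007 - 12709)/8 = -√1298/8 ≈ -4.5035)
(P - 4*36*34)*(-23033 + (5*(-3760) - 18419)*(-17343 - 13086)) = (-√1298/8 - 4*36*34)*(-23033 + (5*(-3760) - 18419)*(-17343 - 13086)) = (-√1298/8 - 144*34)*(-23033 + (-18800 - 18419)*(-30429)) = (-√1298/8 - 4896)*(-23033 - 37219*(-30429)) = (-4896 - √1298/8)*(-23033 + 1132536951) = (-4896 - √1298/8)*1132513918 = -5544788142528 - 566256959*√1298/4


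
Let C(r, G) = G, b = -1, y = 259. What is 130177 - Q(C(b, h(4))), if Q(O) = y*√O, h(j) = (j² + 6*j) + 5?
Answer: 130177 - 777*√5 ≈ 1.2844e+5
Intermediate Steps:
h(j) = 5 + j² + 6*j
Q(O) = 259*√O
130177 - Q(C(b, h(4))) = 130177 - 259*√(5 + 4² + 6*4) = 130177 - 259*√(5 + 16 + 24) = 130177 - 259*√45 = 130177 - 259*3*√5 = 130177 - 777*√5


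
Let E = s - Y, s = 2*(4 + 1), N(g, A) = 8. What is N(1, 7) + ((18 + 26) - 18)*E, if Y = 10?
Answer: 8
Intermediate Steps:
s = 10 (s = 2*5 = 10)
E = 0 (E = 10 - 1*10 = 10 - 10 = 0)
N(1, 7) + ((18 + 26) - 18)*E = 8 + ((18 + 26) - 18)*0 = 8 + (44 - 18)*0 = 8 + 26*0 = 8 + 0 = 8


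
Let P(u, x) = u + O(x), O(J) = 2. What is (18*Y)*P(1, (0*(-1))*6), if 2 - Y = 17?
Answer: -810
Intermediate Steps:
Y = -15 (Y = 2 - 1*17 = 2 - 17 = -15)
P(u, x) = 2 + u (P(u, x) = u + 2 = 2 + u)
(18*Y)*P(1, (0*(-1))*6) = (18*(-15))*(2 + 1) = -270*3 = -810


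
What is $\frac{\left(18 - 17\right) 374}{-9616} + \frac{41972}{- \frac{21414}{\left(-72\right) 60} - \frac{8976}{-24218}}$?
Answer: $\frac{251341796397319}{31903402264} \approx 7878.2$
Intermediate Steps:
$\frac{\left(18 - 17\right) 374}{-9616} + \frac{41972}{- \frac{21414}{\left(-72\right) 60} - \frac{8976}{-24218}} = 1 \cdot 374 \left(- \frac{1}{9616}\right) + \frac{41972}{- \frac{21414}{-4320} - - \frac{4488}{12109}} = 374 \left(- \frac{1}{9616}\right) + \frac{41972}{\left(-21414\right) \left(- \frac{1}{4320}\right) + \frac{4488}{12109}} = - \frac{187}{4808} + \frac{41972}{\frac{3569}{720} + \frac{4488}{12109}} = - \frac{187}{4808} + \frac{41972}{\frac{46448381}{8718480}} = - \frac{187}{4808} + 41972 \cdot \frac{8718480}{46448381} = - \frac{187}{4808} + \frac{52276006080}{6635483} = \frac{251341796397319}{31903402264}$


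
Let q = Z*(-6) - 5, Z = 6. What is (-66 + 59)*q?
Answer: 287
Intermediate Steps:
q = -41 (q = 6*(-6) - 5 = -36 - 5 = -41)
(-66 + 59)*q = (-66 + 59)*(-41) = -7*(-41) = 287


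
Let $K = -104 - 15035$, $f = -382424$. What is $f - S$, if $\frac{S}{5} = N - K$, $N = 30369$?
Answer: $-609964$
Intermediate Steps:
$K = -15139$ ($K = -104 - 15035 = -15139$)
$S = 227540$ ($S = 5 \left(30369 - -15139\right) = 5 \left(30369 + 15139\right) = 5 \cdot 45508 = 227540$)
$f - S = -382424 - 227540 = -609964$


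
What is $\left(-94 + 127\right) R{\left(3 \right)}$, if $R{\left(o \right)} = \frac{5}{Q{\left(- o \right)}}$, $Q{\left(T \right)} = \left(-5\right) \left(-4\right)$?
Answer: $\frac{33}{4} \approx 8.25$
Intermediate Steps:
$Q{\left(T \right)} = 20$
$R{\left(o \right)} = \frac{1}{4}$ ($R{\left(o \right)} = \frac{5}{20} = 5 \cdot \frac{1}{20} = \frac{1}{4}$)
$\left(-94 + 127\right) R{\left(3 \right)} = \left(-94 + 127\right) \frac{1}{4} = 33 \cdot \frac{1}{4} = \frac{33}{4}$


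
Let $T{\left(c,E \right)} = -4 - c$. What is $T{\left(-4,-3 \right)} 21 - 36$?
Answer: $-36$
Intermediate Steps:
$T{\left(-4,-3 \right)} 21 - 36 = \left(-4 - -4\right) 21 - 36 = \left(-4 + 4\right) 21 - 36 = 0 \cdot 21 - 36 = 0 - 36 = -36$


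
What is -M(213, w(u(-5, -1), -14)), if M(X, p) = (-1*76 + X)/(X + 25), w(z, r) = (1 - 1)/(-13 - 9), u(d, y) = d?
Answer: -137/238 ≈ -0.57563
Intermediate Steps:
w(z, r) = 0 (w(z, r) = 0/(-22) = 0*(-1/22) = 0)
M(X, p) = (-76 + X)/(25 + X)
-M(213, w(u(-5, -1), -14)) = -(-76 + 213)/(25 + 213) = -137/238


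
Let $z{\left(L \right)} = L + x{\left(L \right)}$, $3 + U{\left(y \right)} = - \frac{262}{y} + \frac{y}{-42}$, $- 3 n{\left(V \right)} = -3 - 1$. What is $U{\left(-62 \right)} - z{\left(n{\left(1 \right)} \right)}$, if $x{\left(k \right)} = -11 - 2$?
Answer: $\frac{3118}{217} \approx 14.369$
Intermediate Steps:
$x{\left(k \right)} = -13$
$n{\left(V \right)} = \frac{4}{3}$ ($n{\left(V \right)} = - \frac{-3 - 1}{3} = \left(- \frac{1}{3}\right) \left(-4\right) = \frac{4}{3}$)
$U{\left(y \right)} = -3 - \frac{262}{y} - \frac{y}{42}$ ($U{\left(y \right)} = -3 + \left(- \frac{262}{y} + \frac{y}{-42}\right) = -3 + \left(- \frac{262}{y} + y \left(- \frac{1}{42}\right)\right) = -3 - \left(\frac{262}{y} + \frac{y}{42}\right) = -3 - \frac{262}{y} - \frac{y}{42}$)
$z{\left(L \right)} = -13 + L$ ($z{\left(L \right)} = L - 13 = -13 + L$)
$U{\left(-62 \right)} - z{\left(n{\left(1 \right)} \right)} = \left(-3 - \frac{262}{-62} - - \frac{31}{21}\right) - \left(-13 + \frac{4}{3}\right) = \left(-3 - - \frac{131}{31} + \frac{31}{21}\right) - - \frac{35}{3} = \left(-3 + \frac{131}{31} + \frac{31}{21}\right) + \frac{35}{3} = \frac{1759}{651} + \frac{35}{3} = \frac{3118}{217}$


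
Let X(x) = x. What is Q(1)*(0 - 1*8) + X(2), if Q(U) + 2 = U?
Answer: 10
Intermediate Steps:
Q(U) = -2 + U
Q(1)*(0 - 1*8) + X(2) = (-2 + 1)*(0 - 1*8) + 2 = -(0 - 8) + 2 = -1*(-8) + 2 = 8 + 2 = 10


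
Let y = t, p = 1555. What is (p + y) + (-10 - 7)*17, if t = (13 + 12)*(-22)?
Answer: 716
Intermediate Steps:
t = -550 (t = 25*(-22) = -550)
y = -550
(p + y) + (-10 - 7)*17 = (1555 - 550) + (-10 - 7)*17 = 1005 - 17*17 = 1005 - 289 = 716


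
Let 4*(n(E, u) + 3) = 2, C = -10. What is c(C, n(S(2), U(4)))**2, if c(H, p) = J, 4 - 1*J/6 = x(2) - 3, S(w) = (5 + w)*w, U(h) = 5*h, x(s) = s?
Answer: 900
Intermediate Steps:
S(w) = w*(5 + w)
n(E, u) = -5/2 (n(E, u) = -3 + (1/4)*2 = -3 + 1/2 = -5/2)
J = 30 (J = 24 - 6*(2 - 3) = 24 - 6*(-1) = 24 + 6 = 30)
c(H, p) = 30
c(C, n(S(2), U(4)))**2 = 30**2 = 900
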